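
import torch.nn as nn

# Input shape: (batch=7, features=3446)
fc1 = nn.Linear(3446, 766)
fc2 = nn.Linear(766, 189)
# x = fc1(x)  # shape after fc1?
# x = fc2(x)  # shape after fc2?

Input shape: (7, 3446)
  -> after fc1: (7, 766)
Output shape: (7, 189)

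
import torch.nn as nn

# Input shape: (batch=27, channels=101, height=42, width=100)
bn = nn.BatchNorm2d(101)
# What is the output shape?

Input shape: (27, 101, 42, 100)
Output shape: (27, 101, 42, 100)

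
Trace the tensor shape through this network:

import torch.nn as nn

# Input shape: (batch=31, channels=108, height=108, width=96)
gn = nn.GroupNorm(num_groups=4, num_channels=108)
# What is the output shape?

Input shape: (31, 108, 108, 96)
Output shape: (31, 108, 108, 96)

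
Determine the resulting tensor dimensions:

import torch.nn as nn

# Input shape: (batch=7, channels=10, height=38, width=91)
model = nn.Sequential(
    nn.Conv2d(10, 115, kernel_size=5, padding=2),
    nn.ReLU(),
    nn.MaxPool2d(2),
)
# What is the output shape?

Input shape: (7, 10, 38, 91)
  -> after Conv2d: (7, 115, 38, 91)
  -> after ReLU: (7, 115, 38, 91)
Output shape: (7, 115, 19, 45)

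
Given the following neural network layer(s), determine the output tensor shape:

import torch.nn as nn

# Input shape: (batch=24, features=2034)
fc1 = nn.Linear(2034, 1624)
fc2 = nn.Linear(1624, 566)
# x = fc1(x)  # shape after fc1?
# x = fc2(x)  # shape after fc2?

Input shape: (24, 2034)
  -> after fc1: (24, 1624)
Output shape: (24, 566)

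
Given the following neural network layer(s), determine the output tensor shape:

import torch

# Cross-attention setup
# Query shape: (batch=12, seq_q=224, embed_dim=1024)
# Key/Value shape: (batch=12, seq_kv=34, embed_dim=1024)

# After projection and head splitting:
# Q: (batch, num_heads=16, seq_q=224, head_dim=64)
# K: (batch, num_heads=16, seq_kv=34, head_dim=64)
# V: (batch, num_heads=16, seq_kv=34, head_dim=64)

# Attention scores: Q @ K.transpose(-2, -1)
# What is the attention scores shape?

Input shape: (12, 224, 1024)
Output shape: (12, 16, 224, 34)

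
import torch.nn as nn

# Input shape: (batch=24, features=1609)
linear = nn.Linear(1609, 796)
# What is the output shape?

Input shape: (24, 1609)
Output shape: (24, 796)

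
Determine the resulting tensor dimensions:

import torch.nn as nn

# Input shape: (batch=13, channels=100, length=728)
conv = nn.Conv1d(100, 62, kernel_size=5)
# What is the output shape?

Input shape: (13, 100, 728)
Output shape: (13, 62, 724)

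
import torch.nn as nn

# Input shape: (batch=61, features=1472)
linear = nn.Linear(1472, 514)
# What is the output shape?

Input shape: (61, 1472)
Output shape: (61, 514)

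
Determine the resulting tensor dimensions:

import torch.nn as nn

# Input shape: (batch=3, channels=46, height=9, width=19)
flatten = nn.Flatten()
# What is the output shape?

Input shape: (3, 46, 9, 19)
Output shape: (3, 7866)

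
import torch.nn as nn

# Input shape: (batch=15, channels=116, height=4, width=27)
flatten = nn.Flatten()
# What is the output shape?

Input shape: (15, 116, 4, 27)
Output shape: (15, 12528)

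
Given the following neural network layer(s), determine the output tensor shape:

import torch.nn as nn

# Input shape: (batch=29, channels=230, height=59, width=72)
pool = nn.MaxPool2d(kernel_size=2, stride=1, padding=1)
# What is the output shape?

Input shape: (29, 230, 59, 72)
Output shape: (29, 230, 60, 73)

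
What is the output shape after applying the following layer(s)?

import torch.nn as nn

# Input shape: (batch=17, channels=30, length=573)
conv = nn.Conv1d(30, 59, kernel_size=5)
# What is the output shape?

Input shape: (17, 30, 573)
Output shape: (17, 59, 569)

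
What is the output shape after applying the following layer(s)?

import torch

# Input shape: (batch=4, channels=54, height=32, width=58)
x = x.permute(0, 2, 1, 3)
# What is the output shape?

Input shape: (4, 54, 32, 58)
Output shape: (4, 32, 54, 58)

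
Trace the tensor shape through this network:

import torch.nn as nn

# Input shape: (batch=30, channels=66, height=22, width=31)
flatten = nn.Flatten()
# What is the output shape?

Input shape: (30, 66, 22, 31)
Output shape: (30, 45012)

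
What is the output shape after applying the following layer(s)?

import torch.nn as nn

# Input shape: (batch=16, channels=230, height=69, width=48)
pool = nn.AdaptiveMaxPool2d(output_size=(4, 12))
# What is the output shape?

Input shape: (16, 230, 69, 48)
Output shape: (16, 230, 4, 12)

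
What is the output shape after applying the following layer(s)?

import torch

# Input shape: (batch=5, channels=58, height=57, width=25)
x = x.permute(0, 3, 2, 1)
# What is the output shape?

Input shape: (5, 58, 57, 25)
Output shape: (5, 25, 57, 58)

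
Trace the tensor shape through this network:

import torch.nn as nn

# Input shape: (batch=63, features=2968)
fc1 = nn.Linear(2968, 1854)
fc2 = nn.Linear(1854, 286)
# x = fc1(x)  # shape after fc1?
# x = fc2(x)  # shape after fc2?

Input shape: (63, 2968)
  -> after fc1: (63, 1854)
Output shape: (63, 286)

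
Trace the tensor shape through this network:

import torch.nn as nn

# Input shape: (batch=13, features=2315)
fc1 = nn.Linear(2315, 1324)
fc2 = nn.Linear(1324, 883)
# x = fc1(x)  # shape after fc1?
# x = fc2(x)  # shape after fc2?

Input shape: (13, 2315)
  -> after fc1: (13, 1324)
Output shape: (13, 883)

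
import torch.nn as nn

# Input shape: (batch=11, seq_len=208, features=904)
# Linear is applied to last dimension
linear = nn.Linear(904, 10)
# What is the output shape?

Input shape: (11, 208, 904)
Output shape: (11, 208, 10)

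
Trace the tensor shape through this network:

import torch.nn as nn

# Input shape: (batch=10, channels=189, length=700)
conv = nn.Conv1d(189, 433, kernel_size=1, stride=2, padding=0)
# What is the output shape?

Input shape: (10, 189, 700)
Output shape: (10, 433, 350)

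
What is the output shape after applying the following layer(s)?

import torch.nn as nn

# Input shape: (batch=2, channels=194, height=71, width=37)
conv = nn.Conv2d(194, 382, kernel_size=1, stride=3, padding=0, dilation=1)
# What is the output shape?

Input shape: (2, 194, 71, 37)
Output shape: (2, 382, 24, 13)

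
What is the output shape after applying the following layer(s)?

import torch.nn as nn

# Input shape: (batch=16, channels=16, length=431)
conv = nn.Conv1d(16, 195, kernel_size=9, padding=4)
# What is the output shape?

Input shape: (16, 16, 431)
Output shape: (16, 195, 431)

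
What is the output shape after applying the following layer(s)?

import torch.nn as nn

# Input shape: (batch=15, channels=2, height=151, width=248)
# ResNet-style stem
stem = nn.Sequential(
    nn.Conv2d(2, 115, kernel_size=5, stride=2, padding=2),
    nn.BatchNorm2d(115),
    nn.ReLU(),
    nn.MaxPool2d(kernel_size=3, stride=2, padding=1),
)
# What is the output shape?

Input shape: (15, 2, 151, 248)
  -> after Conv2d 5x5 stride=2: (15, 115, 76, 124)
Output shape: (15, 115, 38, 62)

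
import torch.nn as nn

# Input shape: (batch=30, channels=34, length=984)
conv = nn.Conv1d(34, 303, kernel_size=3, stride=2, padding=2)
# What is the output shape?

Input shape: (30, 34, 984)
Output shape: (30, 303, 493)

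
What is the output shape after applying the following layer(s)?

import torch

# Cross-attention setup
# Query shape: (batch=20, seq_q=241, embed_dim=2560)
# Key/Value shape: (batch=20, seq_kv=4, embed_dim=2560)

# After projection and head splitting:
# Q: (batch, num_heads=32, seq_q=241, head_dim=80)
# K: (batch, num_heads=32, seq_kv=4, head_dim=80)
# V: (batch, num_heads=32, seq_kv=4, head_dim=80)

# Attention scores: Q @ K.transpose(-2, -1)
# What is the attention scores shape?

Input shape: (20, 241, 2560)
Output shape: (20, 32, 241, 4)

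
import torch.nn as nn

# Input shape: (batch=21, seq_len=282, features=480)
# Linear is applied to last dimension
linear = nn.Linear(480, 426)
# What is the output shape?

Input shape: (21, 282, 480)
Output shape: (21, 282, 426)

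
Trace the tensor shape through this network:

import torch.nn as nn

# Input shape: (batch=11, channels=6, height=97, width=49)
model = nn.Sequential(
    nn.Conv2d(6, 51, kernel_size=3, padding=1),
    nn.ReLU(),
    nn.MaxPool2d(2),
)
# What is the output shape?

Input shape: (11, 6, 97, 49)
  -> after Conv2d: (11, 51, 97, 49)
  -> after ReLU: (11, 51, 97, 49)
Output shape: (11, 51, 48, 24)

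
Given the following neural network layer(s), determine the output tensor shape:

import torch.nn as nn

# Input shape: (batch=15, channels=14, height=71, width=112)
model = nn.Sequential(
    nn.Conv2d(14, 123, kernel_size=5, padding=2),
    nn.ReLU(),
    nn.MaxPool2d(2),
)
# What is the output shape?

Input shape: (15, 14, 71, 112)
  -> after Conv2d: (15, 123, 71, 112)
  -> after ReLU: (15, 123, 71, 112)
Output shape: (15, 123, 35, 56)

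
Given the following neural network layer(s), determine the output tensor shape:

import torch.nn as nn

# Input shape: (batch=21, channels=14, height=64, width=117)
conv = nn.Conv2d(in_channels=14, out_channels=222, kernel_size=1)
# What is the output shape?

Input shape: (21, 14, 64, 117)
Output shape: (21, 222, 64, 117)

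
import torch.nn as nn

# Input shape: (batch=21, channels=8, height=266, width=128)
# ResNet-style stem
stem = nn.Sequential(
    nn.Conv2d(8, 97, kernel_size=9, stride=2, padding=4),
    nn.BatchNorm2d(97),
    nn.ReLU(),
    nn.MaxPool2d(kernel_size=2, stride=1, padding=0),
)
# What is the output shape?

Input shape: (21, 8, 266, 128)
  -> after Conv2d 9x9 stride=2: (21, 97, 133, 64)
Output shape: (21, 97, 132, 63)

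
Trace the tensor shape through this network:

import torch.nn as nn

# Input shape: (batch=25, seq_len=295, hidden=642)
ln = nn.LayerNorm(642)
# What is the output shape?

Input shape: (25, 295, 642)
Output shape: (25, 295, 642)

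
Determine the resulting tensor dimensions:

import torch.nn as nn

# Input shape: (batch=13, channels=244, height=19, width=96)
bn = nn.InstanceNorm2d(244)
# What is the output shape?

Input shape: (13, 244, 19, 96)
Output shape: (13, 244, 19, 96)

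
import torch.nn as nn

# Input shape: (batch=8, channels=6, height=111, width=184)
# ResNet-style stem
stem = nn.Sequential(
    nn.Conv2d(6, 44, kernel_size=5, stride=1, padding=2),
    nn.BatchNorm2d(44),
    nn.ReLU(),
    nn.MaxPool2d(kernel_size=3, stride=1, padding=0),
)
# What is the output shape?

Input shape: (8, 6, 111, 184)
  -> after Conv2d 5x5 stride=1: (8, 44, 111, 184)
Output shape: (8, 44, 109, 182)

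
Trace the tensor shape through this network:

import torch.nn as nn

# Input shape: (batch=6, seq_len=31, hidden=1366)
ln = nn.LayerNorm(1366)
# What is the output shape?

Input shape: (6, 31, 1366)
Output shape: (6, 31, 1366)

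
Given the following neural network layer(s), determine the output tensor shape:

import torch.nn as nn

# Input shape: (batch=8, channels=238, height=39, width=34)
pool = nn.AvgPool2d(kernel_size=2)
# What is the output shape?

Input shape: (8, 238, 39, 34)
Output shape: (8, 238, 19, 17)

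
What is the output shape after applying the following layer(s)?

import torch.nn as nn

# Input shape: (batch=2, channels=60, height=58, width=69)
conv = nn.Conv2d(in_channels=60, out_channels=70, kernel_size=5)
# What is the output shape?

Input shape: (2, 60, 58, 69)
Output shape: (2, 70, 54, 65)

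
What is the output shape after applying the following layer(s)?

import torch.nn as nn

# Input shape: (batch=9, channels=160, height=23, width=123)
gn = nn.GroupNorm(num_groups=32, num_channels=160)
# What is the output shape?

Input shape: (9, 160, 23, 123)
Output shape: (9, 160, 23, 123)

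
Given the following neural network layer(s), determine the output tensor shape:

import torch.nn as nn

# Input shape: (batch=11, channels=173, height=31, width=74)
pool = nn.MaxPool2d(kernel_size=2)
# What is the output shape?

Input shape: (11, 173, 31, 74)
Output shape: (11, 173, 15, 37)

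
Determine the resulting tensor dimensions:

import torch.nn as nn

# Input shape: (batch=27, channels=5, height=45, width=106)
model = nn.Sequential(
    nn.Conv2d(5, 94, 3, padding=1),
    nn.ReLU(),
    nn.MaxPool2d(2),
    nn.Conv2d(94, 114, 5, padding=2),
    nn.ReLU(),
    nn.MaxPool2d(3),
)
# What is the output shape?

Input shape: (27, 5, 45, 106)
  -> after first Conv2d: (27, 94, 45, 106)
  -> after first MaxPool2d: (27, 94, 22, 53)
  -> after second Conv2d: (27, 114, 22, 53)
Output shape: (27, 114, 7, 17)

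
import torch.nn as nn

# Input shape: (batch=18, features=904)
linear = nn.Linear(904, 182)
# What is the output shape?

Input shape: (18, 904)
Output shape: (18, 182)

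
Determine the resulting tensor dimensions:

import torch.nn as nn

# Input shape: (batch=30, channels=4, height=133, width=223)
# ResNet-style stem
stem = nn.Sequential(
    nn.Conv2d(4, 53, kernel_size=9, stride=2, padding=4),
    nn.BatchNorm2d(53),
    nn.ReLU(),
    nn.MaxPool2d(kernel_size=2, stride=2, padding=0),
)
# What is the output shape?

Input shape: (30, 4, 133, 223)
  -> after Conv2d 9x9 stride=2: (30, 53, 67, 112)
Output shape: (30, 53, 33, 56)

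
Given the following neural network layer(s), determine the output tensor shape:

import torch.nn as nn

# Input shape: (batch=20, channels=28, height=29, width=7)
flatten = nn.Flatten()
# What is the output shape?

Input shape: (20, 28, 29, 7)
Output shape: (20, 5684)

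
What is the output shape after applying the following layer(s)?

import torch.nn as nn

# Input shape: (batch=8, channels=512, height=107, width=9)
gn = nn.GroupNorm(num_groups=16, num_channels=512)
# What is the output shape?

Input shape: (8, 512, 107, 9)
Output shape: (8, 512, 107, 9)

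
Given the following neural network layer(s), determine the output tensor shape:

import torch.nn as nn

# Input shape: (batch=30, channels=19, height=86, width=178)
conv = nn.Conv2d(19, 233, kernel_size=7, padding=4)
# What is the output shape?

Input shape: (30, 19, 86, 178)
Output shape: (30, 233, 88, 180)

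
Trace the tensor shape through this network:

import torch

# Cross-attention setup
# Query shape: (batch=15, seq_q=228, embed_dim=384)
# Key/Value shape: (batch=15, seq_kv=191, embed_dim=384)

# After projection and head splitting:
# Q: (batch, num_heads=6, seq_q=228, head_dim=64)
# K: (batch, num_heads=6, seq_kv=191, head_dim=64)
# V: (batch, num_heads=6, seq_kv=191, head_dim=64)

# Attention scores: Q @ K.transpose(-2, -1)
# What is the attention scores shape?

Input shape: (15, 228, 384)
Output shape: (15, 6, 228, 191)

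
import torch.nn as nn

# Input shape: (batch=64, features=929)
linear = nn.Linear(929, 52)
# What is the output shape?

Input shape: (64, 929)
Output shape: (64, 52)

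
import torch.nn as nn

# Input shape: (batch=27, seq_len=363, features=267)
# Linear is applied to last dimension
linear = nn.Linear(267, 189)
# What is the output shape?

Input shape: (27, 363, 267)
Output shape: (27, 363, 189)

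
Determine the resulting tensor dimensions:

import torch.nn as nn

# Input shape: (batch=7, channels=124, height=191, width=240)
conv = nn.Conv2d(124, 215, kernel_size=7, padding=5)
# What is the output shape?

Input shape: (7, 124, 191, 240)
Output shape: (7, 215, 195, 244)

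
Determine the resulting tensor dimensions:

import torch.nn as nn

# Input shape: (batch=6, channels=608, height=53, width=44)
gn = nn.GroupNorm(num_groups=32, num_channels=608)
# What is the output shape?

Input shape: (6, 608, 53, 44)
Output shape: (6, 608, 53, 44)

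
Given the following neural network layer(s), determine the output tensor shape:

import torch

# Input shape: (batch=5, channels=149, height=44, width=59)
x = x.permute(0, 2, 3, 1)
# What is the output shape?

Input shape: (5, 149, 44, 59)
Output shape: (5, 44, 59, 149)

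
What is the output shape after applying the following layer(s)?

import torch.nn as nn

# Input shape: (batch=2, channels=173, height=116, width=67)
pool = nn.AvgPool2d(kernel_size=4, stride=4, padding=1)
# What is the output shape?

Input shape: (2, 173, 116, 67)
Output shape: (2, 173, 29, 17)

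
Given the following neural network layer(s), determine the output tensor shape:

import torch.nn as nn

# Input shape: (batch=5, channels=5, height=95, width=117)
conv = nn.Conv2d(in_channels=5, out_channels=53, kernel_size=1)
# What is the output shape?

Input shape: (5, 5, 95, 117)
Output shape: (5, 53, 95, 117)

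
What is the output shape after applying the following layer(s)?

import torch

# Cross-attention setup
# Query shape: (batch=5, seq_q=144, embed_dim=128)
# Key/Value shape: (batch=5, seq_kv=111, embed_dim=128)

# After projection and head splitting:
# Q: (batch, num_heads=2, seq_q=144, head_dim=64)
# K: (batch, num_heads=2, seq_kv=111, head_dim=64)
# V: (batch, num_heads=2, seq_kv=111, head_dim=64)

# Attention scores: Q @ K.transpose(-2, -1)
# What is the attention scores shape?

Input shape: (5, 144, 128)
Output shape: (5, 2, 144, 111)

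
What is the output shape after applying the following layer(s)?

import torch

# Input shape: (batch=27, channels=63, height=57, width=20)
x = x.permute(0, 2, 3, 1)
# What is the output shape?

Input shape: (27, 63, 57, 20)
Output shape: (27, 57, 20, 63)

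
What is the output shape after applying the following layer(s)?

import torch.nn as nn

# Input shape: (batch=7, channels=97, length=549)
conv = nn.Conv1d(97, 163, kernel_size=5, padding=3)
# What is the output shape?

Input shape: (7, 97, 549)
Output shape: (7, 163, 551)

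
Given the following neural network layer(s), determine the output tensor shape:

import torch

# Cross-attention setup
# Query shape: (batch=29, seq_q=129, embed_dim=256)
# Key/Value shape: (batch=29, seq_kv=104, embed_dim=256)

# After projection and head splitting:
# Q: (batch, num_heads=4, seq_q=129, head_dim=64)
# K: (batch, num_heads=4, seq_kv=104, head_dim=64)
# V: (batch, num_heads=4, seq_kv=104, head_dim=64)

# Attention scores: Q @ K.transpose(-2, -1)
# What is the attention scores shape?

Input shape: (29, 129, 256)
Output shape: (29, 4, 129, 104)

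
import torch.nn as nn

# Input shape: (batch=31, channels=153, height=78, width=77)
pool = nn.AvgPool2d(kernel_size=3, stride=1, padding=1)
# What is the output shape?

Input shape: (31, 153, 78, 77)
Output shape: (31, 153, 78, 77)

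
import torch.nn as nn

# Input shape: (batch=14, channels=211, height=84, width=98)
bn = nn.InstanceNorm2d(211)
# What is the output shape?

Input shape: (14, 211, 84, 98)
Output shape: (14, 211, 84, 98)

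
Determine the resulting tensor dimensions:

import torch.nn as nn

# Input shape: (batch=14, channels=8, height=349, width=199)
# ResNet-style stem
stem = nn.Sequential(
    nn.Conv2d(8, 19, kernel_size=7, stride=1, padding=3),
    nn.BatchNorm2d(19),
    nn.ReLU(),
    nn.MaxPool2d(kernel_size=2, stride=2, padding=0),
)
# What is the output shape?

Input shape: (14, 8, 349, 199)
  -> after Conv2d 7x7 stride=1: (14, 19, 349, 199)
Output shape: (14, 19, 174, 99)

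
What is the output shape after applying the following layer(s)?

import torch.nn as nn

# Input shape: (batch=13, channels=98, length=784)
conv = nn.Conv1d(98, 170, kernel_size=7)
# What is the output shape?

Input shape: (13, 98, 784)
Output shape: (13, 170, 778)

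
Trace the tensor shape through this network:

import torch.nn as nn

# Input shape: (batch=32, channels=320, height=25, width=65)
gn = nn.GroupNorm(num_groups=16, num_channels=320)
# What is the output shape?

Input shape: (32, 320, 25, 65)
Output shape: (32, 320, 25, 65)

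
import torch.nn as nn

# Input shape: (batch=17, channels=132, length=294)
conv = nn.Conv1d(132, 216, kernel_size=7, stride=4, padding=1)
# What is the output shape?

Input shape: (17, 132, 294)
Output shape: (17, 216, 73)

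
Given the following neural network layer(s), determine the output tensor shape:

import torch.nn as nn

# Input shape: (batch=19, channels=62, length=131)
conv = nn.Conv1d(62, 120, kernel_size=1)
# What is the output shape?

Input shape: (19, 62, 131)
Output shape: (19, 120, 131)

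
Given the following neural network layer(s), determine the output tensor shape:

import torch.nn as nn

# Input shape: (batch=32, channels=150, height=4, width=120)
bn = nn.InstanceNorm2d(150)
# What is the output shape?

Input shape: (32, 150, 4, 120)
Output shape: (32, 150, 4, 120)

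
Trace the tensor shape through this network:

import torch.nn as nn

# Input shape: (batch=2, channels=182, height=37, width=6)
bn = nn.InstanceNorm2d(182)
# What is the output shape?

Input shape: (2, 182, 37, 6)
Output shape: (2, 182, 37, 6)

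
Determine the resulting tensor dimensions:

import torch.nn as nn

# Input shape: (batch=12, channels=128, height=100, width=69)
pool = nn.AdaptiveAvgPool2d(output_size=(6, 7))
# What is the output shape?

Input shape: (12, 128, 100, 69)
Output shape: (12, 128, 6, 7)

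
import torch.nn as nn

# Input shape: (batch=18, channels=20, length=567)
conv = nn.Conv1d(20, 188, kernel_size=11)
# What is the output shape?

Input shape: (18, 20, 567)
Output shape: (18, 188, 557)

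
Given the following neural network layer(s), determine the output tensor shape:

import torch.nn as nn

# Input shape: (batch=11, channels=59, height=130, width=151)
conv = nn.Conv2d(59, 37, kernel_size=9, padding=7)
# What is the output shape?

Input shape: (11, 59, 130, 151)
Output shape: (11, 37, 136, 157)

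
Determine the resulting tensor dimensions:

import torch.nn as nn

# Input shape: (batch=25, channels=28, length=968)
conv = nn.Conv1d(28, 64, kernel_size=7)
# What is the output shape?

Input shape: (25, 28, 968)
Output shape: (25, 64, 962)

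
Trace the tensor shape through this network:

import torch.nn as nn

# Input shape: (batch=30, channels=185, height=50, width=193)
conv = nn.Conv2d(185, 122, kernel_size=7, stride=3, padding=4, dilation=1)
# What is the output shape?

Input shape: (30, 185, 50, 193)
Output shape: (30, 122, 18, 65)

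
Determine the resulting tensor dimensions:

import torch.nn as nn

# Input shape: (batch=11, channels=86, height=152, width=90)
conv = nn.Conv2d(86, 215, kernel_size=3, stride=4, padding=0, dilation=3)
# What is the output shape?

Input shape: (11, 86, 152, 90)
Output shape: (11, 215, 37, 21)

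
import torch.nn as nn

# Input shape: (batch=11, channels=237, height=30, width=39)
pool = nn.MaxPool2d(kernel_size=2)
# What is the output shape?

Input shape: (11, 237, 30, 39)
Output shape: (11, 237, 15, 19)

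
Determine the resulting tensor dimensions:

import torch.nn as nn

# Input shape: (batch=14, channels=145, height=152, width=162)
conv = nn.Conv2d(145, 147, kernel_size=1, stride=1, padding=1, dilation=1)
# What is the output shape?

Input shape: (14, 145, 152, 162)
Output shape: (14, 147, 154, 164)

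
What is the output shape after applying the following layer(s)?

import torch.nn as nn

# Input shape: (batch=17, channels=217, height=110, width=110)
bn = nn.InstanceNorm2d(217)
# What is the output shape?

Input shape: (17, 217, 110, 110)
Output shape: (17, 217, 110, 110)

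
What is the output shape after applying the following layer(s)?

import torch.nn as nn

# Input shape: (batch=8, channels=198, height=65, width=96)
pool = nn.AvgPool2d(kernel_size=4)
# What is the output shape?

Input shape: (8, 198, 65, 96)
Output shape: (8, 198, 16, 24)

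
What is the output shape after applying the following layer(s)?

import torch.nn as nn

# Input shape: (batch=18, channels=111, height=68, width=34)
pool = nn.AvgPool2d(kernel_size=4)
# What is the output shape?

Input shape: (18, 111, 68, 34)
Output shape: (18, 111, 17, 8)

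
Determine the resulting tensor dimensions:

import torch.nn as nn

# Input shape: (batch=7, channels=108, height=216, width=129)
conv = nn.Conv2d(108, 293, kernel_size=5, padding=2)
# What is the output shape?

Input shape: (7, 108, 216, 129)
Output shape: (7, 293, 216, 129)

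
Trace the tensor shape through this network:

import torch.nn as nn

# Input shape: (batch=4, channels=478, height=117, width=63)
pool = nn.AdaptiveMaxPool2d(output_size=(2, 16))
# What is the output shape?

Input shape: (4, 478, 117, 63)
Output shape: (4, 478, 2, 16)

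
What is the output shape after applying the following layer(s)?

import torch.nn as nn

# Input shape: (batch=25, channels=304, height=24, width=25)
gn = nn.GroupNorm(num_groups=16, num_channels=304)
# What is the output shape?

Input shape: (25, 304, 24, 25)
Output shape: (25, 304, 24, 25)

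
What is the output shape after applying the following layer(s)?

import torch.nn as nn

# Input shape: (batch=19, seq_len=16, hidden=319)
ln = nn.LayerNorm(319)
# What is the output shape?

Input shape: (19, 16, 319)
Output shape: (19, 16, 319)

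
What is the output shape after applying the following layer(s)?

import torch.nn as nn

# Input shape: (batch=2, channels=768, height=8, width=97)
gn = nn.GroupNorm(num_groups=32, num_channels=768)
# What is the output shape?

Input shape: (2, 768, 8, 97)
Output shape: (2, 768, 8, 97)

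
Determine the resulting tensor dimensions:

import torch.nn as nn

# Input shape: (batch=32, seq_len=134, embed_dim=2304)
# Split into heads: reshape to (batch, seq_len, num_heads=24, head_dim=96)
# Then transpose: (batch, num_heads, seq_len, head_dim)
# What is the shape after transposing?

Input shape: (32, 134, 2304)
  -> after reshape: (32, 134, 24, 96)
Output shape: (32, 24, 134, 96)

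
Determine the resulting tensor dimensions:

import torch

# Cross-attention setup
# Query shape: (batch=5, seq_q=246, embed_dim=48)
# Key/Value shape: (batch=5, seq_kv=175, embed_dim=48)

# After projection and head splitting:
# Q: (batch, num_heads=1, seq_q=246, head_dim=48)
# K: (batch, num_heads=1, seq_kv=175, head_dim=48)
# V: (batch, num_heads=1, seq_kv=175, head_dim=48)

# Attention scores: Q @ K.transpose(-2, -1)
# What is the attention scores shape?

Input shape: (5, 246, 48)
Output shape: (5, 1, 246, 175)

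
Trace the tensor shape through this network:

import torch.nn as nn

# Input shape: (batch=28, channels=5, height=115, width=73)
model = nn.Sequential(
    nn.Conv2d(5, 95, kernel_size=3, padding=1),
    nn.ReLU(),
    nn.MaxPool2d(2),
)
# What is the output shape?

Input shape: (28, 5, 115, 73)
  -> after Conv2d: (28, 95, 115, 73)
  -> after ReLU: (28, 95, 115, 73)
Output shape: (28, 95, 57, 36)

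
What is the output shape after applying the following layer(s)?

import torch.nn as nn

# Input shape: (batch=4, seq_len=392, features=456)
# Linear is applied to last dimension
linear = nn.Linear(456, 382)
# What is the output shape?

Input shape: (4, 392, 456)
Output shape: (4, 392, 382)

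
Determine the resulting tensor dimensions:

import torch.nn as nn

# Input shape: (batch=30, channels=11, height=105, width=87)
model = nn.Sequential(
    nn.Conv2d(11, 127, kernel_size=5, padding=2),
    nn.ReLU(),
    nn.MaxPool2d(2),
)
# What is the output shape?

Input shape: (30, 11, 105, 87)
  -> after Conv2d: (30, 127, 105, 87)
  -> after ReLU: (30, 127, 105, 87)
Output shape: (30, 127, 52, 43)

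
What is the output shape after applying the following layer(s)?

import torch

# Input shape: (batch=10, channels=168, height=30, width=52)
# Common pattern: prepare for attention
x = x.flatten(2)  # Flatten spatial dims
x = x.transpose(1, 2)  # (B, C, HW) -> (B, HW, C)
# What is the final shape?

Input shape: (10, 168, 30, 52)
  -> after flatten(2): (10, 168, 1560)
Output shape: (10, 1560, 168)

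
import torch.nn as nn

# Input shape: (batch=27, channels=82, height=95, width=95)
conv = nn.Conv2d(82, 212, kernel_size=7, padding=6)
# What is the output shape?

Input shape: (27, 82, 95, 95)
Output shape: (27, 212, 101, 101)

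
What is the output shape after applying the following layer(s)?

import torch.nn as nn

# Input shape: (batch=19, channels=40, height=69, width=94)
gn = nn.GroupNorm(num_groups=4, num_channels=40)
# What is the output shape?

Input shape: (19, 40, 69, 94)
Output shape: (19, 40, 69, 94)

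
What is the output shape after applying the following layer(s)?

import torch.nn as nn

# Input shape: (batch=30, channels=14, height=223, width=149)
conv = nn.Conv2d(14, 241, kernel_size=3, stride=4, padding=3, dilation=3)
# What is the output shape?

Input shape: (30, 14, 223, 149)
Output shape: (30, 241, 56, 38)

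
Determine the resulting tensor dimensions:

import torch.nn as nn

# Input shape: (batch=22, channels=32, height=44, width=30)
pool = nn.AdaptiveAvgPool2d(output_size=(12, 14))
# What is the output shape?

Input shape: (22, 32, 44, 30)
Output shape: (22, 32, 12, 14)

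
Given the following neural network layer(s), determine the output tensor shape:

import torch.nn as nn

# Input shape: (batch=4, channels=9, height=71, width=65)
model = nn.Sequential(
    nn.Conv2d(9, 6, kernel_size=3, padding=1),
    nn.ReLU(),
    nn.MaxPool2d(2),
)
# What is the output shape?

Input shape: (4, 9, 71, 65)
  -> after Conv2d: (4, 6, 71, 65)
  -> after ReLU: (4, 6, 71, 65)
Output shape: (4, 6, 35, 32)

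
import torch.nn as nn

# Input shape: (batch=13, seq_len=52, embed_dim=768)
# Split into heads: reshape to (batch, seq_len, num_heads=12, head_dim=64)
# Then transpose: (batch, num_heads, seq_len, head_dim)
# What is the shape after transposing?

Input shape: (13, 52, 768)
  -> after reshape: (13, 52, 12, 64)
Output shape: (13, 12, 52, 64)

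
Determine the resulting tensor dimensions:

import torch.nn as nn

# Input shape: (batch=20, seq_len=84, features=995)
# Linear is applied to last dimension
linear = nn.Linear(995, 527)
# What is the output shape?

Input shape: (20, 84, 995)
Output shape: (20, 84, 527)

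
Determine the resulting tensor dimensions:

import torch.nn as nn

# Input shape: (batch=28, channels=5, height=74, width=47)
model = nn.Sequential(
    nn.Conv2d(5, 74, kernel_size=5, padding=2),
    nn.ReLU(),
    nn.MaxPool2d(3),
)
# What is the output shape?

Input shape: (28, 5, 74, 47)
  -> after Conv2d: (28, 74, 74, 47)
  -> after ReLU: (28, 74, 74, 47)
Output shape: (28, 74, 24, 15)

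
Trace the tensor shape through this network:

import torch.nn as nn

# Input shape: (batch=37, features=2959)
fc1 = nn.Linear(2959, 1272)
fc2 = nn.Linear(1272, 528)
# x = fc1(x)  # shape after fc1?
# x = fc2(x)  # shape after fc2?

Input shape: (37, 2959)
  -> after fc1: (37, 1272)
Output shape: (37, 528)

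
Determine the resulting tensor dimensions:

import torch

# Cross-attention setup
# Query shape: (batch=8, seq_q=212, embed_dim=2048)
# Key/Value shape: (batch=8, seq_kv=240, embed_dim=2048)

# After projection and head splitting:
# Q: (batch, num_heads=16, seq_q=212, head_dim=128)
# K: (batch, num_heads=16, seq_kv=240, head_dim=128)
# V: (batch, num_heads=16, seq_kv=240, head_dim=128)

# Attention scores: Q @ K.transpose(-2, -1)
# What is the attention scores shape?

Input shape: (8, 212, 2048)
Output shape: (8, 16, 212, 240)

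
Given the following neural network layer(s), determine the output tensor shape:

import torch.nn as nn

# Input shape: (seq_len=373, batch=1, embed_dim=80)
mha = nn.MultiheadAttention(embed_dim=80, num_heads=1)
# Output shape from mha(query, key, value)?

Input shape: (373, 1, 80)
Output shape: (373, 1, 80)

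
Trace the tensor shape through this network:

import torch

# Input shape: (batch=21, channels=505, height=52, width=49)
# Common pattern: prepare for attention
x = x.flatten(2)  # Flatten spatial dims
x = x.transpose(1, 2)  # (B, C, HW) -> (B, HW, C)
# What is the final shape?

Input shape: (21, 505, 52, 49)
  -> after flatten(2): (21, 505, 2548)
Output shape: (21, 2548, 505)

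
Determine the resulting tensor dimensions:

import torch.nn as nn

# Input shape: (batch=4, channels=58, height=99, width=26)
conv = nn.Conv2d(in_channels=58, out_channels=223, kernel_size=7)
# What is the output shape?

Input shape: (4, 58, 99, 26)
Output shape: (4, 223, 93, 20)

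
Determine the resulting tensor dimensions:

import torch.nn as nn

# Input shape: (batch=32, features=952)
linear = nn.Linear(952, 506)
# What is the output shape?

Input shape: (32, 952)
Output shape: (32, 506)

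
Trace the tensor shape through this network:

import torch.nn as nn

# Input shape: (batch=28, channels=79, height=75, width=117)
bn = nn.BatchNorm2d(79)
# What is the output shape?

Input shape: (28, 79, 75, 117)
Output shape: (28, 79, 75, 117)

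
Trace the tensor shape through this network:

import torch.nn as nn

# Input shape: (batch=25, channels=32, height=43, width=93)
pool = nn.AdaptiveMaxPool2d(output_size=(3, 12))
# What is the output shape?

Input shape: (25, 32, 43, 93)
Output shape: (25, 32, 3, 12)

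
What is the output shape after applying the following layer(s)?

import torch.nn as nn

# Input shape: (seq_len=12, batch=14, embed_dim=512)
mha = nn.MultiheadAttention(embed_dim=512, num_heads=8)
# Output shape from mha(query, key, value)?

Input shape: (12, 14, 512)
Output shape: (12, 14, 512)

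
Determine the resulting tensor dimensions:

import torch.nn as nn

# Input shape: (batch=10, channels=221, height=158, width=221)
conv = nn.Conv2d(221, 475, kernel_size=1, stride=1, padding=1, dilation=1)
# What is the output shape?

Input shape: (10, 221, 158, 221)
Output shape: (10, 475, 160, 223)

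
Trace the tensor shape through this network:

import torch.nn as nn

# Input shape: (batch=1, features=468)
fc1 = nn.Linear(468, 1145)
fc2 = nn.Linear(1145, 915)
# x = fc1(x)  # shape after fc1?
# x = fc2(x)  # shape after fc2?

Input shape: (1, 468)
  -> after fc1: (1, 1145)
Output shape: (1, 915)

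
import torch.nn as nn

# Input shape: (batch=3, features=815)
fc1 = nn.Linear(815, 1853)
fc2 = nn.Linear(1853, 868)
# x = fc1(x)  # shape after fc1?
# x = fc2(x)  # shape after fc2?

Input shape: (3, 815)
  -> after fc1: (3, 1853)
Output shape: (3, 868)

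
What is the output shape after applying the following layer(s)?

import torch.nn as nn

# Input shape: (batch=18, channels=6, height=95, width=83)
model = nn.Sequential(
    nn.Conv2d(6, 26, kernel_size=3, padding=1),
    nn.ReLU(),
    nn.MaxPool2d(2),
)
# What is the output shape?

Input shape: (18, 6, 95, 83)
  -> after Conv2d: (18, 26, 95, 83)
  -> after ReLU: (18, 26, 95, 83)
Output shape: (18, 26, 47, 41)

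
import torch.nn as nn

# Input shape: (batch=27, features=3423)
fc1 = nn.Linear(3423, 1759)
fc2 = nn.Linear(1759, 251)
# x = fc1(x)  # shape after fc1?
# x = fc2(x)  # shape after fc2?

Input shape: (27, 3423)
  -> after fc1: (27, 1759)
Output shape: (27, 251)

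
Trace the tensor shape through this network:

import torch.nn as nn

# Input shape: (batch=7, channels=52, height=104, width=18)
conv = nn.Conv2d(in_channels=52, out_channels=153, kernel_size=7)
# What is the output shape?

Input shape: (7, 52, 104, 18)
Output shape: (7, 153, 98, 12)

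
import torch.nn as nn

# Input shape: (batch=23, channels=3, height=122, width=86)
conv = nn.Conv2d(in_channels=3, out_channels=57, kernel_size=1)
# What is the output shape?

Input shape: (23, 3, 122, 86)
Output shape: (23, 57, 122, 86)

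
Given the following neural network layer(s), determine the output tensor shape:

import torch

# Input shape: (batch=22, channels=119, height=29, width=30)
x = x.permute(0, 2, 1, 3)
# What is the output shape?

Input shape: (22, 119, 29, 30)
Output shape: (22, 29, 119, 30)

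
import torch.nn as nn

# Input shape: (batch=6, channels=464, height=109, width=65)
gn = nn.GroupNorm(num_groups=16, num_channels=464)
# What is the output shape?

Input shape: (6, 464, 109, 65)
Output shape: (6, 464, 109, 65)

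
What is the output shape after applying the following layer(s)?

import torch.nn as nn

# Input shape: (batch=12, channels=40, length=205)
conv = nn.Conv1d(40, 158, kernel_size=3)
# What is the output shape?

Input shape: (12, 40, 205)
Output shape: (12, 158, 203)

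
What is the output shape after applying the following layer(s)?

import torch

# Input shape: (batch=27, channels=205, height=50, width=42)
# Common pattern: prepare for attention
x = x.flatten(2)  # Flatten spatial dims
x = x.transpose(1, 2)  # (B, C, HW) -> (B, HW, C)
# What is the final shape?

Input shape: (27, 205, 50, 42)
  -> after flatten(2): (27, 205, 2100)
Output shape: (27, 2100, 205)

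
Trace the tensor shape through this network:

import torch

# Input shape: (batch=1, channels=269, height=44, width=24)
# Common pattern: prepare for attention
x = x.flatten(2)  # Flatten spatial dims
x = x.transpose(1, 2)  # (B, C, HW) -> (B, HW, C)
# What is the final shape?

Input shape: (1, 269, 44, 24)
  -> after flatten(2): (1, 269, 1056)
Output shape: (1, 1056, 269)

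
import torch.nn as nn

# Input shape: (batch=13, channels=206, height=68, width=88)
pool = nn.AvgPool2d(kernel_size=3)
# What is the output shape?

Input shape: (13, 206, 68, 88)
Output shape: (13, 206, 22, 29)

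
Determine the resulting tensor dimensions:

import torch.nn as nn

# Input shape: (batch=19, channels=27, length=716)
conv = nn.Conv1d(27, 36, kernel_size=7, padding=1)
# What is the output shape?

Input shape: (19, 27, 716)
Output shape: (19, 36, 712)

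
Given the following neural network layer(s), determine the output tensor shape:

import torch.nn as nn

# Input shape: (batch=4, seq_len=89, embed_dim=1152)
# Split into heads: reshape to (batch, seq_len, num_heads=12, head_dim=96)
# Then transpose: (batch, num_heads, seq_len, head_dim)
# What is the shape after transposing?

Input shape: (4, 89, 1152)
  -> after reshape: (4, 89, 12, 96)
Output shape: (4, 12, 89, 96)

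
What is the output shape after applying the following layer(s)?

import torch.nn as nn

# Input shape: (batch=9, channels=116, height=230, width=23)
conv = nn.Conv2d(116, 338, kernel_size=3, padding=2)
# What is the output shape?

Input shape: (9, 116, 230, 23)
Output shape: (9, 338, 232, 25)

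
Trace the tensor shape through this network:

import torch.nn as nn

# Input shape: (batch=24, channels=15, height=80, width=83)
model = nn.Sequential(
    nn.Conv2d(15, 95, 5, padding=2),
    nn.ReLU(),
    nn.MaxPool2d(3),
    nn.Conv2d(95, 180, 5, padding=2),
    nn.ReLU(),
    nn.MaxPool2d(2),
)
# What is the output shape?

Input shape: (24, 15, 80, 83)
  -> after first Conv2d: (24, 95, 80, 83)
  -> after first MaxPool2d: (24, 95, 26, 27)
  -> after second Conv2d: (24, 180, 26, 27)
Output shape: (24, 180, 13, 13)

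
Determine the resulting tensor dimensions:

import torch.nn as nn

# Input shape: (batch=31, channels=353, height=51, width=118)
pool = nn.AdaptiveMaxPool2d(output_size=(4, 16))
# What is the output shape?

Input shape: (31, 353, 51, 118)
Output shape: (31, 353, 4, 16)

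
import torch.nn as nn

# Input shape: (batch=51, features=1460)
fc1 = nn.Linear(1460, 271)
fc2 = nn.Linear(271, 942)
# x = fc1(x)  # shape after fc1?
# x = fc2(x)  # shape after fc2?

Input shape: (51, 1460)
  -> after fc1: (51, 271)
Output shape: (51, 942)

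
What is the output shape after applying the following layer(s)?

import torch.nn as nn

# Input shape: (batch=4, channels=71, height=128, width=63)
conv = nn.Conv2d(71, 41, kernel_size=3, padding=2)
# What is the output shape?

Input shape: (4, 71, 128, 63)
Output shape: (4, 41, 130, 65)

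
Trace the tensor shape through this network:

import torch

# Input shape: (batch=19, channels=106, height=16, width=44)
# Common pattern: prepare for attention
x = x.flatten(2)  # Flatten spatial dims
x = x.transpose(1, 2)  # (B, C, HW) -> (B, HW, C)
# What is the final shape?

Input shape: (19, 106, 16, 44)
  -> after flatten(2): (19, 106, 704)
Output shape: (19, 704, 106)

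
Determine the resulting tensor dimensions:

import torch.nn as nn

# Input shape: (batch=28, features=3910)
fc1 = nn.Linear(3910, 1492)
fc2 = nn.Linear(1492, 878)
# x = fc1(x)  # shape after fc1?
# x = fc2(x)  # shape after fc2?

Input shape: (28, 3910)
  -> after fc1: (28, 1492)
Output shape: (28, 878)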